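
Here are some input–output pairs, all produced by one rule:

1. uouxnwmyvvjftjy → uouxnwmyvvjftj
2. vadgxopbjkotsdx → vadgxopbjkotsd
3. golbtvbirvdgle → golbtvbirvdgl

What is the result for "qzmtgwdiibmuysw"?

Each output is the input with this applied: delete the last character.
"qzmtgwdiibmuysw" → "qzmtgwdiibmuys".

qzmtgwdiibmuys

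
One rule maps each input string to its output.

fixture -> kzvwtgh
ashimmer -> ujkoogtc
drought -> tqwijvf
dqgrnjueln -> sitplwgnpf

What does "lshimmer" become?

ujkoogtn

The transformation: move the first character to the end, then shift every letter 2 places forward in the alphabet (wrapping around).
Applying both steps to "lshimmer": "shimmerl", then "ujkoogtn".
(Check on "dqgrnjueln": → "qgrnjuelnd" → "sitplwgnpf" ✓)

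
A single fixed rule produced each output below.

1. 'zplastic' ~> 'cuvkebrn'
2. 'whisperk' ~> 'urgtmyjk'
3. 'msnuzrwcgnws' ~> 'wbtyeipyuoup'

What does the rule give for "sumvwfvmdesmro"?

The transformation: move the first 3 characters to the end (rotate left by 3), then shift every letter 2 places forward in the alphabet (wrapping around).
Doing the same to "sumvwfvmdesmro": "xyhxofguotquwo".

xyhxofguotquwo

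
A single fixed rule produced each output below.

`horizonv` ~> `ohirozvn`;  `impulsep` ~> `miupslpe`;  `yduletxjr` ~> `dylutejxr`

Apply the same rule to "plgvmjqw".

lpvgjmwq

Each output is the input with this applied: swap each adjacent pair of characters (1↔2, 3↔4, ...).
Applying that to "plgvmjqw" gives "lpvgjmwq".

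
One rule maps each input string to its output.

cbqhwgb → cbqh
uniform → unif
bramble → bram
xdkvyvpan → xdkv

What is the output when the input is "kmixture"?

kmix

The rule is to keep only the first 4 characters.
"kmixture" → "kmix".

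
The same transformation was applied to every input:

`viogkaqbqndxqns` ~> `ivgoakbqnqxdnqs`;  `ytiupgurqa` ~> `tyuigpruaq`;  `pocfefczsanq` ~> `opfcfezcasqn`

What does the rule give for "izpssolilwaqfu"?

The transformation: swap each adjacent pair of characters (1↔2, 3↔4, ...).
"izpssolilwaqfu" → "zisposilwlqauf".

zisposilwlqauf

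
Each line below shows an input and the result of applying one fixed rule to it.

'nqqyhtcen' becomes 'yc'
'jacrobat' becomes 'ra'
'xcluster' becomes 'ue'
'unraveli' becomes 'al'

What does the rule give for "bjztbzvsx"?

In each case the input is transformed by: delete the first character, then keep one character in every 3, starting at position 3 (positions 3rd, 6th, 9th, ...).
Applying both steps to "bjztbzvsx": "jztbzvsx", then "tv".

tv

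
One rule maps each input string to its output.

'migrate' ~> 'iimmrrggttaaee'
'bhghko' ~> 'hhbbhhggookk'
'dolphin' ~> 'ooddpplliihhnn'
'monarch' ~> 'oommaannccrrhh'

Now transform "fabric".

aaffrrbbccii

Looking at the pairs, the operation is to swap each adjacent pair of characters (1↔2, 3↔4, ...), then double every character.
"fabric" → "afrbci" → "aaffrrbbccii".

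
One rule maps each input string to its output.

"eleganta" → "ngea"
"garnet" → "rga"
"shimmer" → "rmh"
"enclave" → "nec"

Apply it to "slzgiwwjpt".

The transformation: sort the characters into reverse alphabetical order, then keep every other character starting from the second (positions 2nd, 4th, 6th, ...).
Starting from "slzgiwwjpt": after the first operation, "zwwtspljig"; after the second, "wtpjg".

wtpjg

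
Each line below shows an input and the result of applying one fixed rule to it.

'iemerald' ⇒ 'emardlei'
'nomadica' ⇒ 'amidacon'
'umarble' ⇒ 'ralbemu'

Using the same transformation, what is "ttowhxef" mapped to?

Each output is the input with this applied: swap each adjacent pair of characters (1↔2, 3↔4, ...), then move the first 2 characters to the end (rotate left by 2).
Applying both steps to "ttowhxef": "ttwoxhfe", then "woxhfett".
(Check on "nomadica": → "onamidac" → "amidacon" ✓)

woxhfett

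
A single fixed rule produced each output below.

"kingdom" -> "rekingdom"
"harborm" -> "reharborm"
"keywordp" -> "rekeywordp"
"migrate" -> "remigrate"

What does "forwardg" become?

The transformation: prepend "re".
On "forwardg" that produces "reforwardg".

reforwardg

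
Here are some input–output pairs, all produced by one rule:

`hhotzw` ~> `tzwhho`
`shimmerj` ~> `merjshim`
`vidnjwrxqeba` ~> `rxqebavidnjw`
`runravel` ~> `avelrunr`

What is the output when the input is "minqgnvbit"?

What's happening: swap the front and back halves of the string.
For "minqgnvbit" the result is "nvbitminqg".

nvbitminqg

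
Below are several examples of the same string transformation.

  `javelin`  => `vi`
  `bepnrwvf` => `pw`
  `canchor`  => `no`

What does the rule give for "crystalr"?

The rule is to keep one character in every 3, starting at position 3 (positions 3rd, 6th, 9th, ...).
"crystalr" → "ya".

ya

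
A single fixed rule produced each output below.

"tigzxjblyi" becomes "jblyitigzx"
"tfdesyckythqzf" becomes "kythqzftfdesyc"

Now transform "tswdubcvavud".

cvavudtswdub

The transformation: swap the front and back halves of the string.
On "tswdubcvavud" that produces "cvavudtswdub".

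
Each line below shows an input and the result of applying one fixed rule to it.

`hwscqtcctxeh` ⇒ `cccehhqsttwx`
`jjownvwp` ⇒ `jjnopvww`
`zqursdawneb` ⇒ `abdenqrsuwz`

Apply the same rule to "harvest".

aehrstv

Rule — sort the characters into alphabetical order.
For "harvest" the result is "aehrstv".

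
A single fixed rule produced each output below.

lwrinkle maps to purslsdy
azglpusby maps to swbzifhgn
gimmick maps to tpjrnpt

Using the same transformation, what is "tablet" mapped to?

Each output is the input with this applied: move the first 3 characters to the end (rotate left by 3), then shift every letter 7 places forward in the alphabet (wrapping around).
On "tablet": the first step gives "lettab", and the second then gives "slaahi".

slaahi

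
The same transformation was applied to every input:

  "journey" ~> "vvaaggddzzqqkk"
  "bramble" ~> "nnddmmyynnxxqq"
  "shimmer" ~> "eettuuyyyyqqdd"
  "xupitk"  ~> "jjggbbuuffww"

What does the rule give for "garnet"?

Looking at the pairs, the operation is to double every character, then shift every letter 12 places forward in the alphabet (wrapping around).
On "garnet": the first step gives "ggaarrnneett", and the second then gives "ssmmddzzqqff".

ssmmddzzqqff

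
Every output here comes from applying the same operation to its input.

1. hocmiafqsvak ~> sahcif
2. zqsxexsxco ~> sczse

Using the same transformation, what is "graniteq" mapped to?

The rule is to keep every other character starting from the first (positions 1st, 3rd, 5th, ...), then move the last 2 characters to the front (rotate right by 2).
"graniteq" → "gaie" → "iega".

iega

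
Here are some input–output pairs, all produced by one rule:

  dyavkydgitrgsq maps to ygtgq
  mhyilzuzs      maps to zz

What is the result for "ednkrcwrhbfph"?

crbp

Each output is the input with this applied: keep every other character starting from the second (positions 2nd, 4th, 6th, ...), then delete the first 2 characters.
Applying both steps to "ednkrcwrhbfph": "dkcrbp", then "crbp".
(Check on "mhyilzuzs": → "hizz" → "zz" ✓)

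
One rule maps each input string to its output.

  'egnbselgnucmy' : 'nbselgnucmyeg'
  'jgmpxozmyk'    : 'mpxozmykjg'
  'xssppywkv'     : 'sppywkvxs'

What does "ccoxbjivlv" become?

The transformation: move the first 2 characters to the end (rotate left by 2).
For "ccoxbjivlv" the result is "oxbjivlvcc".

oxbjivlvcc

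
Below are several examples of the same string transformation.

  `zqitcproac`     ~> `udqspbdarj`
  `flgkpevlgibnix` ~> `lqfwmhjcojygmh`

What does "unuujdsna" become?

vketobvov

The pattern: move the first 3 characters to the end (rotate left by 3), then shift every letter 1 place forward in the alphabet (wrapping around).
So "unuujdsna" becomes "vketobvov".
(Check on "flgkpevlgibnix": → "kpevlgibnixflg" → "lqfwmhjcojygmh" ✓)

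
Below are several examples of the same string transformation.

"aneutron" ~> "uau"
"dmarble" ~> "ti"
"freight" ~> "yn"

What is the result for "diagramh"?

pyo

The pattern: keep one character in every 3, starting at position 2 (positions 2nd, 5th, 8th, ...), then shift every letter 7 places forward in the alphabet (wrapping around).
"diagramh" → "irh" → "pyo".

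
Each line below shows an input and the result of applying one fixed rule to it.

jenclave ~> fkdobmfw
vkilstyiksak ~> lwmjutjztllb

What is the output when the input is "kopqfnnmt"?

plrqognou

Looking at the pairs, the operation is to shift every letter 1 place forward in the alphabet (wrapping around), then swap each adjacent pair of characters (1↔2, 3↔4, ...).
Applying both steps to "kopqfnnmt": "lpqrgoonu", then "plrqognou".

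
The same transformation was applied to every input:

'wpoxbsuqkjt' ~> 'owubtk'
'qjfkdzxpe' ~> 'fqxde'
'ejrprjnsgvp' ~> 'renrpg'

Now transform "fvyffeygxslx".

What's happening: keep every other character starting from the first (positions 1st, 3rd, 5th, ...), then swap each adjacent pair of characters (1↔2, 3↔4, ...).
For "fvyffeygxslx", step one produces "fyfyxl"; step two turns that into "yfyflx".

yfyflx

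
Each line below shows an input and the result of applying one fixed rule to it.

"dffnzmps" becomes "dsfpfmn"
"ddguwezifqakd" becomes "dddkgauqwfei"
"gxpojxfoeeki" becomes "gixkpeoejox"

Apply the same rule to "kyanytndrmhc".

The transformation: take characters alternately from the front and the back (1st, last, 2nd, 2nd-last, ...), then delete the last character.
For "kyanytndrmhc", step one produces "kcyhamnrydtn"; step two turns that into "kcyhamnrydt".

kcyhamnrydt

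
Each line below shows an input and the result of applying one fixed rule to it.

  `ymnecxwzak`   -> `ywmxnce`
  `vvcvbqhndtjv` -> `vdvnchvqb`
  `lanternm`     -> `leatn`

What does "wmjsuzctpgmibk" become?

The rule is to delete the last 3 characters, then take characters alternately from the front and the back (1st, last, 2nd, 2nd-last, ...).
On "wmjsuzctpgmibk": the first step gives "wmjsuzctpgm", and the second then gives "wmmgjpstucz".

wmmgjpstucz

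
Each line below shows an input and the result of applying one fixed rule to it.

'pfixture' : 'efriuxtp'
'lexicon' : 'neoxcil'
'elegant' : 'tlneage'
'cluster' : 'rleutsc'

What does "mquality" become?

yqtuialm

The rule is to take characters alternately from the front and the back (1st, last, 2nd, 2nd-last, ...), then move the first character to the end.
"mquality" → "yqtuialm".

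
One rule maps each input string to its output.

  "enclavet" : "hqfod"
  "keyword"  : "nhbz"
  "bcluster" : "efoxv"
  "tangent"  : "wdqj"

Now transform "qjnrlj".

In each case the input is transformed by: delete the last 3 characters, then shift every letter 3 places forward in the alphabet (wrapping around).
On "qjnrlj": the first step gives "qjn", and the second then gives "tmq".

tmq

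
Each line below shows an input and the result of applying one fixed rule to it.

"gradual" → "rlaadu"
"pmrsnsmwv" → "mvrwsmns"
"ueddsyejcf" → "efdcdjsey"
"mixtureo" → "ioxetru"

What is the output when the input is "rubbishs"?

usbhbsi

Each output is the input with this applied: delete the first character, then take characters alternately from the front and the back (1st, last, 2nd, 2nd-last, ...).
Starting from "rubbishs": after the first operation, "ubbishs"; after the second, "usbhbsi".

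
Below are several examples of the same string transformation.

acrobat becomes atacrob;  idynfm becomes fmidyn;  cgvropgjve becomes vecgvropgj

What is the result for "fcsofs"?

fsfcso

The rule is to move the last 2 characters to the front (rotate right by 2).
For "fcsofs" the result is "fsfcso".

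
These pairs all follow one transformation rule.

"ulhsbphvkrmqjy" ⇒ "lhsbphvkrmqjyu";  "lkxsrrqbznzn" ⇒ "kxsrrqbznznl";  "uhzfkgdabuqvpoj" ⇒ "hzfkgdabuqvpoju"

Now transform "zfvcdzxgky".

Looking at the pairs, the operation is to move the first character to the end.
Applying that to "zfvcdzxgky" gives "fvcdzxgkyz".

fvcdzxgkyz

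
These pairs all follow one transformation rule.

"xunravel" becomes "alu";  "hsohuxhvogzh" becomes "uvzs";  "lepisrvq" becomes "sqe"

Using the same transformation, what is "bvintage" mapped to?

The pattern: keep one character in every 3, starting at position 2 (positions 2nd, 5th, 8th, ...), then move the first character to the end.
For "bvintage", step one produces "vte"; step two turns that into "tev".
(Check on "lepisrvq": → "esq" → "sqe" ✓)

tev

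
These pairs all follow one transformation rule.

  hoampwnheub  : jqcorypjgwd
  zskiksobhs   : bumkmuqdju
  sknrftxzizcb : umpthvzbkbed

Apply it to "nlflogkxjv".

What's happening: shift every letter 2 places forward in the alphabet (wrapping around).
For "nlflogkxjv" the result is "pnhnqimzlx".

pnhnqimzlx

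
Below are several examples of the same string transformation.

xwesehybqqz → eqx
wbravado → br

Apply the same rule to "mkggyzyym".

kyz

The transformation: sort the characters into alphabetical order, then keep one character in every 3, starting at position 3 (positions 3rd, 6th, 9th, ...).
"mkggyzyym" → "ggkmmyyyz" → "kyz".
(Check on "wbravado": → "aabdorvw" → "br" ✓)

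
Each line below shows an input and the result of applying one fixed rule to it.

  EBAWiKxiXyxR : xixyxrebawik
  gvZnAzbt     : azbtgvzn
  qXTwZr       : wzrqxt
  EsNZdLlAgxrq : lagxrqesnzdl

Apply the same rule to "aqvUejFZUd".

jfzudaqvue

The transformation: swap the front and back halves of the string, then convert every letter to lowercase.
Starting from "aqvUejFZUd": after the first operation, "jFZUdaqvUe"; after the second, "jfzudaqvue".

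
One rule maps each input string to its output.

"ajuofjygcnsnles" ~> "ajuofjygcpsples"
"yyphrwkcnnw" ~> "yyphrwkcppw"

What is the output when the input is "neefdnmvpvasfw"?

peefdpmvpvasfw

The rule is to replace every "n" with "p".
For "neefdnmvpvasfw" the result is "peefdpmvpvasfw".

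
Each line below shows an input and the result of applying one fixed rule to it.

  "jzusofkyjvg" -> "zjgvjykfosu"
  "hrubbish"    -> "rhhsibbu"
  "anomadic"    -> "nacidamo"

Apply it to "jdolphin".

djnihplo

Looking at the pairs, the operation is to move the first 2 characters to the end (rotate left by 2), then reverse the string.
"jdolphin" → "olphinjd" → "djnihplo".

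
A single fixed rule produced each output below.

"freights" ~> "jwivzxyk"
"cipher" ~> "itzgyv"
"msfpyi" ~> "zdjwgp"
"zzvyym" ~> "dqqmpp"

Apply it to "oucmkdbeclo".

ffltdbusvtc

The pattern: shift every letter 9 places backward in the alphabet (wrapping around), then move the last character to the front.
"oucmkdbeclo" → "fltdbusvtcf" → "ffltdbusvtc".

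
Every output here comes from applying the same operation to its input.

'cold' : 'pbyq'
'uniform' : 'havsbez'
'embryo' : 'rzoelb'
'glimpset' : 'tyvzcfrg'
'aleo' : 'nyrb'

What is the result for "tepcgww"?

The transformation: shift every letter 13 places forward in the alphabet (wrapping around) — i.e. ROT13.
On "tepcgww" that produces "grcptjj".

grcptjj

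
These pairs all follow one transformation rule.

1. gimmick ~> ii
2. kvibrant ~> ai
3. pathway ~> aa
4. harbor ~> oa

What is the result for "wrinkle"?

Rule — move the first 3 characters to the end (rotate left by 3), then keep only the vowels.
"wrinkle" → "nklewri" → "ei".

ei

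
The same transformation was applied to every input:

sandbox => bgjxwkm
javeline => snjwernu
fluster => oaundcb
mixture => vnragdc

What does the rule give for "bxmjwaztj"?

What's happening: take characters alternately from the front and the back (1st, last, 2nd, 2nd-last, ...), then shift every letter 9 places forward in the alphabet (wrapping around).
Applying both steps to "bxmjwaztj": "bjxtmzjaw", then "ksgcvisjf".

ksgcvisjf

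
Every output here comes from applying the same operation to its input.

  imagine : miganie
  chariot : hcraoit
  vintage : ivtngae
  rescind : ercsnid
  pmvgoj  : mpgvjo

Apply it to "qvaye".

vqyae

In each case the input is transformed by: swap each adjacent pair of characters (1↔2, 3↔4, ...).
Applying that to "qvaye" gives "vqyae".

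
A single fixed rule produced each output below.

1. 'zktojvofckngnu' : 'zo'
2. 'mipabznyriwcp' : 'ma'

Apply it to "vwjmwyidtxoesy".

What's happening: keep one character in every 3, starting at position 1 (positions 1st, 4th, 7th, ...), then delete the last 3 characters.
"vwjmwyidtxoesy" → "vmixs" → "vm".

vm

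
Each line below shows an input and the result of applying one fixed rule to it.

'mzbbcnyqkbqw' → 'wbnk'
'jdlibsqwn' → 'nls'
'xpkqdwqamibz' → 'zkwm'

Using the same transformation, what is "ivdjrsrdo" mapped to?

Each output is the input with this applied: keep one character in every 3, starting at position 3 (positions 3rd, 6th, 9th, ...), then move the last character to the front.
Starting from "ivdjrsrdo": after the first operation, "dso"; after the second, "ods".

ods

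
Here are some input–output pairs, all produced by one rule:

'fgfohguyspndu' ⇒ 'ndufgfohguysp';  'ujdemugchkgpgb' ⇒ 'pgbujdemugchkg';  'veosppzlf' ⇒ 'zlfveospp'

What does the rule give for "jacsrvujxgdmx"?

dmxjacsrvujxg

The transformation: move the last 3 characters to the front (rotate right by 3).
On "jacsrvujxgdmx" that produces "dmxjacsrvujxg".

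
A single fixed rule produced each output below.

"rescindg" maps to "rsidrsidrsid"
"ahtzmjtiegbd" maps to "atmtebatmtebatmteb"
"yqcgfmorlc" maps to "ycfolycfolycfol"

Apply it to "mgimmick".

mimcmimcmimc

The rule is to keep every other character starting from the first (positions 1st, 3rd, 5th, ...), then write the whole string 3 times in a row.
"mgimmick" → "mimcmimcmimc".
(Check on "yqcgfmorlc": → "ycfol" → "ycfolycfolycfol" ✓)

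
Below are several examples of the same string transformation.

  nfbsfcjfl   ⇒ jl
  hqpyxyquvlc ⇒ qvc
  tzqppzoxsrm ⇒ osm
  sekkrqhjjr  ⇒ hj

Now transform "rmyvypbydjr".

Each output is the input with this applied: keep every other character starting from the first (positions 1st, 3rd, 5th, ...), then delete the first 3 characters.
Starting from "rmyvypbydjr": after the first operation, "ryybdr"; after the second, "bdr".

bdr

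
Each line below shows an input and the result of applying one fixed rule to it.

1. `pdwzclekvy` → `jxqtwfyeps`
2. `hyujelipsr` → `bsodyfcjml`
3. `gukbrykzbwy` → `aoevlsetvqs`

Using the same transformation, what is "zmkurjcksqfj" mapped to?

In each case the input is transformed by: shift every letter 6 places backward in the alphabet (wrapping around).
Applying that to "zmkurjcksqfj" gives "tgeoldwemkzd".

tgeoldwemkzd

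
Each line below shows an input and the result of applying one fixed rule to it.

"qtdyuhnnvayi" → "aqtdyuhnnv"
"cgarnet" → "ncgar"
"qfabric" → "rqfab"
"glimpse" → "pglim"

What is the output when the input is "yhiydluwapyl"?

pyhiydluwa

Looking at the pairs, the operation is to delete the last 2 characters, then move the last character to the front.
Applying both steps to "yhiydluwapyl": "yhiydluwap", then "pyhiydluwa".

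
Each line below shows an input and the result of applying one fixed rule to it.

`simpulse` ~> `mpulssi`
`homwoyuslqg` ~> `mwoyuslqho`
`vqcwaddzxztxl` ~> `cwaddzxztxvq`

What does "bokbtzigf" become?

kbtzigbo

In each case the input is transformed by: delete the last character, then move the first 2 characters to the end (rotate left by 2).
On "bokbtzigf": the first step gives "bokbtzig", and the second then gives "kbtzigbo".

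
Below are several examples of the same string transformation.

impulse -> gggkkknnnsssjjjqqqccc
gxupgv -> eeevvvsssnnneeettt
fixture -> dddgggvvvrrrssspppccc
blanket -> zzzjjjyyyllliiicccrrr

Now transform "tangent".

rrryyyllleeeccclllrrr

Looking at the pairs, the operation is to repeat every character 3 times, then shift every letter 2 places backward in the alphabet (wrapping around).
Applying both steps to "tangent": "tttaaannngggeeennnttt", then "rrryyyllleeeccclllrrr".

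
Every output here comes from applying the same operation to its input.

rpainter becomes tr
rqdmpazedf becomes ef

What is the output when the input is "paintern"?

en

In each case the input is transformed by: keep every other character starting from the second (positions 2nd, 4th, 6th, ...), then keep only the last 2 characters.
Working it through for "paintern": intermediate "anen", final "en".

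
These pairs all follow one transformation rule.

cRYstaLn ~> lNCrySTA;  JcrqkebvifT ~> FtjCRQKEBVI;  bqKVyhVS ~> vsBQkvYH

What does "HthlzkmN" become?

MnhTHLZK

Rule — flip the case of every letter, then move the last 2 characters to the front (rotate right by 2).
Applying that to "HthlzkmN" gives "MnhTHLZK".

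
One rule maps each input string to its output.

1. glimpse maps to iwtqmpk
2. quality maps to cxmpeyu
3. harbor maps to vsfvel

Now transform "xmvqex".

biuzqb

The rule is to shift every letter 4 places forward in the alphabet (wrapping around), then reverse the string.
On "xmvqex" that produces "biuzqb".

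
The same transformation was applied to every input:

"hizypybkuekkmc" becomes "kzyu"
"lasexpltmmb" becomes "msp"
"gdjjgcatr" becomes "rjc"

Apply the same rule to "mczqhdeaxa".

Each output is the input with this applied: keep one character in every 3, starting at position 3 (positions 3rd, 6th, 9th, ...), then move the last character to the front.
"mczqhdeaxa" → "xzd".

xzd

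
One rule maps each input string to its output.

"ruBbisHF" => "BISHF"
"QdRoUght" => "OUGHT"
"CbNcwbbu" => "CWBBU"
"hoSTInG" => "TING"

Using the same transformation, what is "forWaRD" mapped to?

WARD

Rule — delete the first 3 characters, then convert every letter to uppercase.
Working it through for "forWaRD": intermediate "WaRD", final "WARD".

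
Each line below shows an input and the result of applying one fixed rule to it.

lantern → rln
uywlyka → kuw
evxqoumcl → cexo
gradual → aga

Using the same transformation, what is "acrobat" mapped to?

aar

The pattern: move the last 3 characters to the front (rotate right by 3), then keep every other character starting from the second (positions 2nd, 4th, 6th, ...).
So "acrobat" becomes "aar".
(Check on "gradual": → "ualgrad" → "aga" ✓)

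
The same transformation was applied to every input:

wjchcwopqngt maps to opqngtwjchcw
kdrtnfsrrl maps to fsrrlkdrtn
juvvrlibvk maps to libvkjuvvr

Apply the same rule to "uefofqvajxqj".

Looking at the pairs, the operation is to swap the front and back halves of the string.
Applying that to "uefofqvajxqj" gives "vajxqjuefofq".

vajxqjuefofq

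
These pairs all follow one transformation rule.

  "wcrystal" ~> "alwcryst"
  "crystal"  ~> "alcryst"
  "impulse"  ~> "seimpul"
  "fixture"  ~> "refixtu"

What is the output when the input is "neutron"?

onneutr

The pattern: move the last 2 characters to the front (rotate right by 2).
For "neutron" the result is "onneutr".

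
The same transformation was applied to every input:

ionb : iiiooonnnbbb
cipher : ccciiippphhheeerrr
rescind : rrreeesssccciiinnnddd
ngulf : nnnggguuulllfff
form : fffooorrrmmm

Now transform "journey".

jjjooouuurrrnnneeeyyy

Looking at the pairs, the operation is to repeat every character 3 times.
Doing the same to "journey": "jjjooouuurrrnnneeeyyy".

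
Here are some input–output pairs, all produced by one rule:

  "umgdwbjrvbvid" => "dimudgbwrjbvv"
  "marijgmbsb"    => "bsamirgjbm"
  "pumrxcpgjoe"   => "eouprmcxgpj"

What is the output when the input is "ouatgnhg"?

ghuotang

Rule — move the last 2 characters to the front (rotate right by 2), then swap each adjacent pair of characters (1↔2, 3↔4, ...).
Working it through for "ouatgnhg": intermediate "hgouatgn", final "ghuotang".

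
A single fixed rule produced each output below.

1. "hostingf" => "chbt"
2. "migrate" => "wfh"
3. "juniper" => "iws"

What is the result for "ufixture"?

tlis

Rule — shift every letter 12 places backward in the alphabet (wrapping around), then keep every other character starting from the second (positions 2nd, 4th, 6th, ...).
On "ufixture": the first step gives "itwlhifs", and the second then gives "tlis".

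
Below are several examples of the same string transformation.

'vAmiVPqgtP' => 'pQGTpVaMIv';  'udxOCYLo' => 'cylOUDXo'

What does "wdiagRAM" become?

GramWDIA

The transformation: flip the case of every letter, then swap the front and back halves of the string.
Starting from "wdiagRAM": after the first operation, "WDIAGram"; after the second, "GramWDIA".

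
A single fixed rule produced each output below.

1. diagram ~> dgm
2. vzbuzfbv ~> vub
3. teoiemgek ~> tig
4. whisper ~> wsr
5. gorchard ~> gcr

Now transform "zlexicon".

zxo

What's happening: keep one character in every 3, starting at position 1 (positions 1st, 4th, 7th, ...).
Doing the same to "zlexicon": "zxo".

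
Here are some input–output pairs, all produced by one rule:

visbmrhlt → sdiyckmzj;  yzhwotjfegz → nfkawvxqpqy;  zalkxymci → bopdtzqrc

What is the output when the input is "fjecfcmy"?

twtdpwav

The pattern: shift every letter 9 places backward in the alphabet (wrapping around), then move the first 3 characters to the end (rotate left by 3).
For "fjecfcmy", step one produces "wavtwtdp"; step two turns that into "twtdpwav".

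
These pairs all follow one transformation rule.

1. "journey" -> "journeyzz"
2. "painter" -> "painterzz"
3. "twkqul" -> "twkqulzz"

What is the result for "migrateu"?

migrateuzz

What's happening: append "zz".
So "migrateu" becomes "migrateuzz".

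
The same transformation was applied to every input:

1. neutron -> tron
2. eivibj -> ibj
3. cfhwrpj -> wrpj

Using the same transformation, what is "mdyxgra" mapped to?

In each case the input is transformed by: delete the first 3 characters.
"mdyxgra" → "xgra".

xgra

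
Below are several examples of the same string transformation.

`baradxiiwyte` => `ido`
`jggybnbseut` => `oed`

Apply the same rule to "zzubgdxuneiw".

osg

The pattern: shift every letter 10 places forward in the alphabet (wrapping around), then keep only the last 3 characters.
"zzubgdxuneiw" → "jjelqnhexosg" → "osg".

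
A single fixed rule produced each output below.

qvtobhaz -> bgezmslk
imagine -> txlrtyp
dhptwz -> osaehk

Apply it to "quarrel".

The rule is to shift every letter 11 places forward in the alphabet (wrapping around).
Doing the same to "quarrel": "bflccpw".

bflccpw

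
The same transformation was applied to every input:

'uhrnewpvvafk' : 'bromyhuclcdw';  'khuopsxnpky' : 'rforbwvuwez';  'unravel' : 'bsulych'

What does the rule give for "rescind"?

ykluzpj

Looking at the pairs, the operation is to shift every letter 7 places forward in the alphabet (wrapping around), then take characters alternately from the front and the back (1st, last, 2nd, 2nd-last, ...).
Starting from "rescind": after the first operation, "ylzjpuk"; after the second, "ykluzpj".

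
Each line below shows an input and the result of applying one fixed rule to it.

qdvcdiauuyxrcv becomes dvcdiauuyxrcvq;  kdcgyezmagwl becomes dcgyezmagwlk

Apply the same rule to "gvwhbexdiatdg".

vwhbexdiatdgg

The rule is to move the first character to the end.
"gvwhbexdiatdg" → "vwhbexdiatdgg".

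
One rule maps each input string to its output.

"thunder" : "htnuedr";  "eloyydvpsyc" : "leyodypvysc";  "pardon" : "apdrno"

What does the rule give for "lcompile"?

clmoipel

In each case the input is transformed by: swap each adjacent pair of characters (1↔2, 3↔4, ...).
Doing the same to "lcompile": "clmoipel".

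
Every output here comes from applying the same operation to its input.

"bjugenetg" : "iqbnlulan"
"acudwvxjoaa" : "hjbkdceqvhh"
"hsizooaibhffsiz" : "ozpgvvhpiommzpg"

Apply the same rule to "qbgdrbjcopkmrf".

xinkyiqjvwrtym

Each output is the input with this applied: shift every letter 7 places forward in the alphabet (wrapping around).
So "qbgdrbjcopkmrf" becomes "xinkyiqjvwrtym".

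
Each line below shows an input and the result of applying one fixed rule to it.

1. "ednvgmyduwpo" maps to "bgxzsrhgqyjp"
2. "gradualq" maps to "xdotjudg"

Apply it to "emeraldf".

dogihphu

Looking at the pairs, the operation is to swap the front and back halves of the string, then shift every letter 3 places forward in the alphabet (wrapping around).
Working it through for "emeraldf": intermediate "aldfemer", final "dogihphu".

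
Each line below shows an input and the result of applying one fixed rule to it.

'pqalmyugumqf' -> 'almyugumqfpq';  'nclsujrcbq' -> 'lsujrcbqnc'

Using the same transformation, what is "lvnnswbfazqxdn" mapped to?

nnswbfazqxdnlv

Looking at the pairs, the operation is to move the first 2 characters to the end (rotate left by 2).
"lvnnswbfazqxdn" → "nnswbfazqxdnlv".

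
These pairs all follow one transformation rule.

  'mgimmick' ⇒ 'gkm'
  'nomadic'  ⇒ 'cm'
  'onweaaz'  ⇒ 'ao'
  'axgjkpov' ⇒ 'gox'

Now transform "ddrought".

The pattern: sort the characters into alphabetical order, then keep one character in every 3, starting at position 2 (positions 2nd, 5th, 8th, ...).
Applying both steps to "ddrought": "ddghortu", then "dou".
(Check on "axgjkpov": → "agjkopvx" → "gox" ✓)

dou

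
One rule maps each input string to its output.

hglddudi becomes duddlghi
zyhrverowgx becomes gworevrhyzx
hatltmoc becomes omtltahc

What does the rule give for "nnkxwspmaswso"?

Rule — reverse the string, then move the first character to the end.
Working it through for "nnkxwspmaswso": intermediate "oswsampswxknn", final "swsampswxknno".

swsampswxknno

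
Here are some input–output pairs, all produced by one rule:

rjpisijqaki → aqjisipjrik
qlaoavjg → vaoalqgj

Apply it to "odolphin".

hplodoni

In each case the input is transformed by: move the last 2 characters to the front (rotate right by 2), then reverse the string.
On "odolphin": the first step gives "inodolph", and the second then gives "hplodoni".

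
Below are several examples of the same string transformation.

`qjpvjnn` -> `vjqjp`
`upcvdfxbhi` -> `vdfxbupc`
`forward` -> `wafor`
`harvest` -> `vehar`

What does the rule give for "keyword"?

What's happening: delete the last 2 characters, then move the first 3 characters to the end (rotate left by 3).
"keyword" → "keywo" → "wokey".
(Check on "qjpvjnn": → "qjpvj" → "vjqjp" ✓)

wokey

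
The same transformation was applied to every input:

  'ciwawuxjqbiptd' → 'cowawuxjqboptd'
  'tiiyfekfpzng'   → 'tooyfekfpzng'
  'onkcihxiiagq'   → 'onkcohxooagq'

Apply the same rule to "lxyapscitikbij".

The transformation: replace every "i" with "o".
Doing the same to "lxyapscitikbij": "lxyapscotokboj".

lxyapscotokboj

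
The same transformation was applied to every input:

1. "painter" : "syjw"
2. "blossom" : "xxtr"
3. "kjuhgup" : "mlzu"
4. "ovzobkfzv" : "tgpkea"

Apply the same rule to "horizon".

In each case the input is transformed by: shift every letter 5 places forward in the alphabet (wrapping around), then delete the first 3 characters.
Working it through for "horizon": intermediate "mtwnets", final "nets".

nets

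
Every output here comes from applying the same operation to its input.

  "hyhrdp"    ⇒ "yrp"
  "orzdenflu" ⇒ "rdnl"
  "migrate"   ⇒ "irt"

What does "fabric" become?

The rule is to keep every other character starting from the second (positions 2nd, 4th, 6th, ...).
Doing the same to "fabric": "arc".

arc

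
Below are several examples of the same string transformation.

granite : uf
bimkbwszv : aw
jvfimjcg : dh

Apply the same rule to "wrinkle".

What's happening: shift every letter 1 place forward in the alphabet (wrapping around), then keep only the last 2 characters.
On "wrinkle": the first step gives "xsjolmf", and the second then gives "mf".
(Check on "granite": → "hsbojuf" → "uf" ✓)

mf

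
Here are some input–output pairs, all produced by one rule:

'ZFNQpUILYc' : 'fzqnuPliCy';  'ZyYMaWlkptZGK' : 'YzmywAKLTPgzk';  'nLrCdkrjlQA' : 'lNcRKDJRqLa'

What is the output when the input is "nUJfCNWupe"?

What's happening: swap each adjacent pair of characters (1↔2, 3↔4, ...), then flip the case of every letter.
On "nUJfCNWupe": the first step gives "UnfJNCuWep", and the second then gives "uNFjncUwEP".

uNFjncUwEP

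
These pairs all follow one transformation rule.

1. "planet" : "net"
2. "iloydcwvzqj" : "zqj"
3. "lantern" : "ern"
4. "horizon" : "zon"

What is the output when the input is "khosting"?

The transformation: keep only the last 3 characters.
Applying that to "khosting" gives "ing".

ing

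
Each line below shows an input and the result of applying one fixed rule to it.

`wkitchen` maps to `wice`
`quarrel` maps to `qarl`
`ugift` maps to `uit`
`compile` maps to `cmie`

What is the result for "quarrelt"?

The rule is to keep every other character starting from the first (positions 1st, 3rd, 5th, ...).
On "quarrelt" that produces "qarl".

qarl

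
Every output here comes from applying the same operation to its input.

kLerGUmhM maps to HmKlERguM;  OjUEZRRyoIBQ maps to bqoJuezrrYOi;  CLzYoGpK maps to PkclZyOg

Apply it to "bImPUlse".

The transformation: flip the case of every letter, then move the last 2 characters to the front (rotate right by 2).
Working it through for "bImPUlse": intermediate "BiMpuLSE", final "SEBiMpuL".

SEBiMpuL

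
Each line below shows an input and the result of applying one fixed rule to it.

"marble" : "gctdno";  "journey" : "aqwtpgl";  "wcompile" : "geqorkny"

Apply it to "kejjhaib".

dglljckm

Looking at the pairs, the operation is to shift every letter 2 places forward in the alphabet (wrapping around), then swap the first and last characters.
Applying both steps to "kejjhaib": "mglljckd", then "dglljckm".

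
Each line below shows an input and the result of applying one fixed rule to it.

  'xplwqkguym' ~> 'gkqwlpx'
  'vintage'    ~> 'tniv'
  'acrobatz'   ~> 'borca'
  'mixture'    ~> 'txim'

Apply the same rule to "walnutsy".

Rule — reverse the string, then delete the first 3 characters.
Working it through for "walnutsy": intermediate "ystunlaw", final "unlaw".

unlaw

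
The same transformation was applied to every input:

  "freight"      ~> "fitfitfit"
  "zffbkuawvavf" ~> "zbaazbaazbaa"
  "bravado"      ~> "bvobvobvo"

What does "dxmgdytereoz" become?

dgtedgtedgte

Rule — keep one character in every 3, starting at position 1 (positions 1st, 4th, 7th, ...), then write the whole string 3 times in a row.
"dxmgdytereoz" → "dgte" → "dgtedgtedgte".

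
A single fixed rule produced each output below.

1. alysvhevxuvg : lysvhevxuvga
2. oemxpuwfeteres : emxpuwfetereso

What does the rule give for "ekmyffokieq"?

kmyffokieqe

In each case the input is transformed by: move the first character to the end.
Doing the same to "ekmyffokieq": "kmyffokieqe".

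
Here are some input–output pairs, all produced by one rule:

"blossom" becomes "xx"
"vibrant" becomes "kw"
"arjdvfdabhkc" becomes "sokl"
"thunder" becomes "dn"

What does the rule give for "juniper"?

Each output is the input with this applied: shift every letter 9 places forward in the alphabet (wrapping around), then keep one character in every 3, starting at position 3 (positions 3rd, 6th, 9th, ...).
Working it through for "juniper": intermediate "sdwryna", final "wn".
(Check on "vibrant": → "erkajwc" → "kw" ✓)

wn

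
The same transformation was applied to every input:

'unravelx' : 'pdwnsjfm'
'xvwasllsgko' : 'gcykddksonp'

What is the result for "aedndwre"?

The pattern: shift every letter 8 places backward in the alphabet (wrapping around), then reverse the string.
"aedndwre" → "swvfvojw" → "wjovfvws".

wjovfvws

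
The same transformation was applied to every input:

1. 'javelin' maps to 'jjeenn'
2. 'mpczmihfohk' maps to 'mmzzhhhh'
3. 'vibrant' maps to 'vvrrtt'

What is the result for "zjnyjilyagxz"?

Each output is the input with this applied: keep one character in every 3, starting at position 1 (positions 1st, 4th, 7th, ...), then double every character.
On "zjnyjilyagxz": the first step gives "zylg", and the second then gives "zzyyllgg".

zzyyllgg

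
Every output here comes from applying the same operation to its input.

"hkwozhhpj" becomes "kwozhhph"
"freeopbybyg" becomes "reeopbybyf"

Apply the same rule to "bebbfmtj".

Each output is the input with this applied: delete the last character, then move the first character to the end.
Starting from "bebbfmtj": after the first operation, "bebbfmt"; after the second, "ebbfmtb".

ebbfmtb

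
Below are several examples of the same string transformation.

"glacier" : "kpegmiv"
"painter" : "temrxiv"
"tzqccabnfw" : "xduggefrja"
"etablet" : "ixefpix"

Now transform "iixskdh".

The rule is to shift every letter 4 places forward in the alphabet (wrapping around).
"iixskdh" → "mmbwohl".

mmbwohl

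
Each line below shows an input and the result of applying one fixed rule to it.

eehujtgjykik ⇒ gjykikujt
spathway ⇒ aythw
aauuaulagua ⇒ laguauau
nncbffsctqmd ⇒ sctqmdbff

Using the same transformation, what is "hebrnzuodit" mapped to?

uoditrnz

Each output is the input with this applied: delete the first 3 characters, then move the first 3 characters to the end (rotate left by 3).
For "hebrnzuodit", step one produces "rnzuodit"; step two turns that into "uoditrnz".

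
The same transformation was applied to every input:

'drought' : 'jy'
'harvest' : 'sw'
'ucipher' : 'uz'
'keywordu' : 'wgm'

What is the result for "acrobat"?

Looking at the pairs, the operation is to shift every letter 8 places backward in the alphabet (wrapping around), then keep one character in every 3, starting at position 2 (positions 2nd, 5th, 8th, ...).
For "acrobat" the result is "ut".

ut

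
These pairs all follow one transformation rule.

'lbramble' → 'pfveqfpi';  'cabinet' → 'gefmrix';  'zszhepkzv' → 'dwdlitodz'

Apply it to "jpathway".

ntexlaec

The rule is to shift every letter 4 places forward in the alphabet (wrapping around).
On "jpathway" that produces "ntexlaec".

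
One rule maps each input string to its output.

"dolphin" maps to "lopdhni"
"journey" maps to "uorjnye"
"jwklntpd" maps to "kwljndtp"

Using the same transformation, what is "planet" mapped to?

The rule is to move the first 2 characters to the end (rotate left by 2), then take characters alternately from the front and the back (1st, last, 2nd, 2nd-last, ...).
"planet" → "anetpl" → "alnpet".

alnpet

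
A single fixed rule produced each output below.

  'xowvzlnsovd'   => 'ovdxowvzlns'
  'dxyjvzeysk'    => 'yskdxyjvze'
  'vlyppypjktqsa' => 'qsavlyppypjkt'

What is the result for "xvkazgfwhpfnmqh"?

The rule is to move the last 3 characters to the front (rotate right by 3).
So "xvkazgfwhpfnmqh" becomes "mqhxvkazgfwhpfn".

mqhxvkazgfwhpfn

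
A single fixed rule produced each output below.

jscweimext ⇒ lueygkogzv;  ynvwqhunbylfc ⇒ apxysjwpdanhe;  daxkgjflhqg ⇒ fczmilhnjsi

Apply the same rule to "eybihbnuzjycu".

gadkjdpwblaew

In each case the input is transformed by: shift every letter 2 places forward in the alphabet (wrapping around).
For "eybihbnuzjycu" the result is "gadkjdpwblaew".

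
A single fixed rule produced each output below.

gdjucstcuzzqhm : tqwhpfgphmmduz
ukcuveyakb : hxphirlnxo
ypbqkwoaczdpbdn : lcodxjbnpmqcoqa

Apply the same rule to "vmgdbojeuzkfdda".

Each output is the input with this applied: shift every letter 13 places forward in the alphabet (wrapping around) — i.e. ROT13.
For "vmgdbojeuzkfdda" the result is "iztqobwrhmxsqqn".

iztqobwrhmxsqqn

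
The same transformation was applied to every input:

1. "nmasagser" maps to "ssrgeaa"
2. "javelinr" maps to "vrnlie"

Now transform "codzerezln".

zzrnleed

The transformation: delete the first 2 characters, then sort the characters into reverse alphabetical order.
Applying both steps to "codzerezln": "dzerezln", then "zzrnleed".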